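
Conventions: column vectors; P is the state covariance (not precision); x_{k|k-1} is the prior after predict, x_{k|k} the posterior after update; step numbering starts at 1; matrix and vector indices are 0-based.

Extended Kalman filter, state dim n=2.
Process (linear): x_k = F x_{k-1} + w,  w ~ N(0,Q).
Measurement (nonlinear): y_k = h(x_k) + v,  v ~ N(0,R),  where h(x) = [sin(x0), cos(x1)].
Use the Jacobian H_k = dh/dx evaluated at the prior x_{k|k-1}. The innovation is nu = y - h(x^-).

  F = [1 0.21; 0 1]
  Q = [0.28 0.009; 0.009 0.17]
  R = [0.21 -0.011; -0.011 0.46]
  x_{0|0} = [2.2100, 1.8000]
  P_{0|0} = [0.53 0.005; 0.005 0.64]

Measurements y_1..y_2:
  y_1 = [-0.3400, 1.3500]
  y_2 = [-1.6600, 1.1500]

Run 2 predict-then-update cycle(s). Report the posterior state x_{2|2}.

x_post = [4.4117, 0.7251]

step 1: x^-=[2.5880, 1.8000]  P^-=[0.8403 0.1484; 0.1484 0.8100]  H_jac=[-0.8506 0.0000; 0.0000 -0.9738]  S=[0.8181 0.1119; 0.1119 1.2282]  K=[-0.8685 -0.0385; -0.0673 -0.6361]  nu=[-0.8657, 1.5772]  x^+=[3.2792, 0.8549]  P^+=[0.2139 0.0084; 0.0084 0.2997]
step 2: x^-=[3.4587, 0.8549]  P^-=[0.5107 0.0803; 0.0803 0.4697]  H_jac=[-0.9501 0.0000; 0.0000 -0.7545]  S=[0.6710 0.0466; 0.0466 0.7274]  K=[-0.7205 -0.0372; -0.0803 -0.4821]  nu=[-1.3482, 0.4937]  x^+=[4.4117, 0.7251]  P^+=[0.1588 0.0122; 0.0122 0.2927]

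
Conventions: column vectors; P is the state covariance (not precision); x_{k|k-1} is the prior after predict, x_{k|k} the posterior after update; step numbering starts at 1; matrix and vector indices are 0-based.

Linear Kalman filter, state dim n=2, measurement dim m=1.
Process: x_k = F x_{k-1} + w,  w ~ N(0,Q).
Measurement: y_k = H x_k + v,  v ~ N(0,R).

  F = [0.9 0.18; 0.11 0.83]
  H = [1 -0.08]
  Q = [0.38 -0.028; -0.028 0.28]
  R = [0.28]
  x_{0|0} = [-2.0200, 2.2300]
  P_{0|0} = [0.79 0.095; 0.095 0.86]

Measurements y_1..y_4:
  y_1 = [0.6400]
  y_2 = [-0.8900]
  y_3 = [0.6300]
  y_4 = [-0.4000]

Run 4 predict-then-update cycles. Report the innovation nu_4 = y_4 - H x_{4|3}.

step 1: x^-=[-1.4166, 1.6287]  P^-=[1.0785 0.2515; 0.2515 0.8994]  S=[1.3241]  K=[0.7994; 0.1356]  nu=[2.1869]  x^+=[0.3316, 1.9253]  P^+=[0.2325 0.1080; 0.1080 0.8750]
step 2: x^-=[0.6450, 1.6345]  P^-=[0.6316 0.2085; 0.2085 0.9053]  S=[0.8841]  K=[0.6956; 0.1540]  nu=[-1.4042]  x^+=[-0.3318, 1.4183]  P^+=[0.2039 0.1139; 0.1139 0.8844]
step 3: x^-=[-0.0433, 1.1407]  P^-=[0.6107 0.2116; 0.2116 0.9125]  S=[0.8627]  K=[0.6883; 0.1607]  nu=[0.7646]  x^+=[0.4829, 1.2635]  P^+=[0.2020 0.1162; 0.1162 0.8902]
step 4: x^-=[0.6621, 1.1019]  P^-=[0.6101 0.2141; 0.2141 0.9169]  S=[0.8617]  K=[0.6881; 0.1633]  nu=[-0.9739]  x^+=[-0.0081, 0.9428]  P^+=[0.2021 0.1172; 0.1172 0.8939]

innov = [-0.9739]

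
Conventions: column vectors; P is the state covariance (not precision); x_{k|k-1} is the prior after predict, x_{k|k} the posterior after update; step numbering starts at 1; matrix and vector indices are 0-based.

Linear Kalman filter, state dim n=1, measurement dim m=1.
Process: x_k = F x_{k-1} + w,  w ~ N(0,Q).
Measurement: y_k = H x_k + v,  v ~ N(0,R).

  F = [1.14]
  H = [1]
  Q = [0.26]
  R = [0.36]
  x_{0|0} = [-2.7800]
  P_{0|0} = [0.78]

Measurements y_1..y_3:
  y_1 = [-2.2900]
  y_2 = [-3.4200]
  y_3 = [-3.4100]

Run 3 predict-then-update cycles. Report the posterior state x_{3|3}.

x_post = [-3.5056]

step 1: x^-=[-3.1692]  P^-=[1.2737]  S=[1.6337]  K=[0.7796]  nu=[0.8792]  x^+=[-2.4837]  P^+=[0.2807]
step 2: x^-=[-2.8315]  P^-=[0.6248]  S=[0.9848]  K=[0.6344]  nu=[-0.5885]  x^+=[-3.2048]  P^+=[0.2284]
step 3: x^-=[-3.6535]  P^-=[0.5568]  S=[0.9168]  K=[0.6073]  nu=[0.2435]  x^+=[-3.5056]  P^+=[0.2186]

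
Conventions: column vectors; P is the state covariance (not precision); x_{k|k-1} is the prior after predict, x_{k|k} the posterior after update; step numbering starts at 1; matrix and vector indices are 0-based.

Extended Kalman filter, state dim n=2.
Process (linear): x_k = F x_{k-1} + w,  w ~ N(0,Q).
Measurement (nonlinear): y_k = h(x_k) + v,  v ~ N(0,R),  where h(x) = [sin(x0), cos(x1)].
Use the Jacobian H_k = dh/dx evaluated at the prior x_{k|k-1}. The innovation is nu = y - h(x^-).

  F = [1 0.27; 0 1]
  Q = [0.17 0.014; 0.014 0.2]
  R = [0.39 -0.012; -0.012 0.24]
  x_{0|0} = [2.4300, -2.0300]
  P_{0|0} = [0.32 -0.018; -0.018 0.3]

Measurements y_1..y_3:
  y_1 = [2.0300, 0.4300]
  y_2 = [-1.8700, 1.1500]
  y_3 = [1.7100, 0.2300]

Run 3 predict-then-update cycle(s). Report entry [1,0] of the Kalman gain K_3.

K[1,0] = 0.0453

step 1: x^-=[1.8819, -2.0300]  P^-=[0.5022 0.0770; 0.0770 0.5000]  H_jac=[-0.3061 0.0000; 0.0000 0.8964]  S=[0.4371 -0.0331; -0.0331 0.6418]  K=[-0.3449 0.0897; -0.0010 0.6983]  nu=[1.0780, 0.8732]  x^+=[1.5885, -1.4213]  P^+=[0.4429 0.0286; 0.0286 0.1870]
step 2: x^-=[1.2047, -1.4213]  P^-=[0.6420 0.0931; 0.0931 0.3870]  H_jac=[0.3580 0.0000; 0.0000 0.9888]  S=[0.4723 0.0210; 0.0210 0.6184]  K=[0.4807 0.1326; 0.0432 0.6173]  nu=[-2.8037, 1.0010]  x^+=[-0.0104, -0.9244]  P^+=[0.5193 0.0264; 0.0264 0.1493]
step 3: x^-=[-0.2600, -0.9244]  P^-=[0.7145 0.0807; 0.0807 0.3493]  H_jac=[0.9664 0.0000; 0.0000 0.7982]  S=[1.0572 0.0502; 0.0502 0.4626]  K=[0.6498 0.0686; 0.0453 0.5979]  nu=[1.9671, -0.3723]  x^+=[0.9927, -1.0578]  P^+=[0.2614 0.0109; 0.0109 0.1791]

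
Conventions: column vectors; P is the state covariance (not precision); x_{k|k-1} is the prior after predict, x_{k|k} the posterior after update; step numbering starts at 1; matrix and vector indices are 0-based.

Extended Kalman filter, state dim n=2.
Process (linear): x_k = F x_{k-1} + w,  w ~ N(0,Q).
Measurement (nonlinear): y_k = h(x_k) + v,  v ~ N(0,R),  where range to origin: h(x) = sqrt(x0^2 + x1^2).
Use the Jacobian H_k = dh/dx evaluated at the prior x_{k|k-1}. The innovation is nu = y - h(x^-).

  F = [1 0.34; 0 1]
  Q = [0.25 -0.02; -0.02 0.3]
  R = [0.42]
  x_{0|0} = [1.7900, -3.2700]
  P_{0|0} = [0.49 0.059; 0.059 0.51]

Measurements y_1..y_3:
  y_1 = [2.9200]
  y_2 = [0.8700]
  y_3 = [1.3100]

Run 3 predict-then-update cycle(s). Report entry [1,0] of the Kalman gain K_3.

step 1: x^-=[0.6782, -3.2700]  P^-=[0.8391 0.2124; 0.2124 0.8100]  H_jac=[0.2031 -0.9792]  S=[1.1467]  K=[-0.0328; -0.6540]  nu=[-0.4196]  x^+=[0.6919, -2.9956]  P^+=[0.8378 0.1878; 0.1878 0.3195]
step 2: x^-=[-0.3265, -2.9956]  P^-=[1.2525 0.2765; 0.2765 0.6195]  H_jac=[-0.1084 -0.9941]  S=[1.1065]  K=[-0.3710; -0.5836]  nu=[-2.1433]  x^+=[0.4687, -1.7446]  P^+=[1.1002 0.0368; 0.0368 0.2426]
step 3: x^-=[-0.1245, -1.7446]  P^-=[1.4033 0.0993; 0.0993 0.5426]  H_jac=[-0.0712 -0.9975]  S=[0.9810]  K=[-0.2028; -0.5589]  nu=[-0.4391]  x^+=[-0.0354, -1.4993]  P^+=[1.3629 -0.0119; -0.0119 0.2362]

K[1,0] = -0.5589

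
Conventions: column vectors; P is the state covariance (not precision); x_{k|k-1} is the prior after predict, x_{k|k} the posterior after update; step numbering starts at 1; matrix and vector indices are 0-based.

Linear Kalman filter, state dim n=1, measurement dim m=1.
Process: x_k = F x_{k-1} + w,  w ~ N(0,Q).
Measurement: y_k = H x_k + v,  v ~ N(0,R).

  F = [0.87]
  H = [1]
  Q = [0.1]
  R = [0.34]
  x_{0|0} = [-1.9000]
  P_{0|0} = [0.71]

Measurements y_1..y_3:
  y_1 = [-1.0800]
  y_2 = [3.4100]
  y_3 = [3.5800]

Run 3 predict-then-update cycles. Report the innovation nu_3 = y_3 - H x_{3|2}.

step 1: x^-=[-1.6530]  P^-=[0.6374]  S=[0.9774]  K=[0.6521]  nu=[0.5730]  x^+=[-1.2793]  P^+=[0.2217]
step 2: x^-=[-1.1130]  P^-=[0.2678]  S=[0.6078]  K=[0.4406]  nu=[4.5230]  x^+=[0.8800]  P^+=[0.1498]
step 3: x^-=[0.7656]  P^-=[0.2134]  S=[0.5534]  K=[0.3856]  nu=[2.8144]  x^+=[1.8508]  P^+=[0.1311]

innov = [2.8144]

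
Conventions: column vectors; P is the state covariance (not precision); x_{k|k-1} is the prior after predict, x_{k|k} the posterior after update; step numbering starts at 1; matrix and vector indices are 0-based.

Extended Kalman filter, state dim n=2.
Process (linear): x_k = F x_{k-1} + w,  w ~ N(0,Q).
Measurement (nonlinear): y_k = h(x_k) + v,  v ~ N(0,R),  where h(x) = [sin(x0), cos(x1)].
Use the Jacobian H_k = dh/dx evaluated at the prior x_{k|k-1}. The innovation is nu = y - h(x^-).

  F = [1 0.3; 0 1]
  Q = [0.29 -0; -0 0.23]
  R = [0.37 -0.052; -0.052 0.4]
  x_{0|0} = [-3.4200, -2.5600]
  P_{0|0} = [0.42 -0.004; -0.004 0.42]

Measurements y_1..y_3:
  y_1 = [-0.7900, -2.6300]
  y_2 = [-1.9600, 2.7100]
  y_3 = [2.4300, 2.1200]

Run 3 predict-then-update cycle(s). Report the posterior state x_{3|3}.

step 1: x^-=[-4.1880, -2.5600]  P^-=[0.7454 0.1220; 0.1220 0.6500]  H_jac=[-0.5007 0.0000; 0.0000 0.5494]  S=[0.5569 -0.0856; -0.0856 0.5962]  K=[-0.6677 0.0166; -0.0181 0.5964]  nu=[-1.6556, -1.7944]  x^+=[-3.1124, -3.6002]  P^+=[0.4951 0.0753; 0.0753 0.4359]
step 2: x^-=[-4.1925, -3.6002]  P^-=[0.8695 0.2061; 0.2061 0.6659]  H_jac=[-0.4968 0.0000; 0.0000 -0.4427]  S=[0.5846 -0.0067; -0.0067 0.5305]  K=[-0.7410 -0.1813; -0.1815 -0.5580]  nu=[-2.8279, 3.6067]  x^+=[-2.7509, -5.0995]  P^+=[0.5329 0.0768; 0.0768 0.4828]
step 3: x^-=[-4.2808, -5.0995]  P^-=[0.9124 0.2216; 0.2216 0.7128]  H_jac=[-0.4183 0.0000; 0.0000 -0.9260]  S=[0.5297 0.0338; 0.0338 1.0112]  K=[-0.7092 -0.1792; -0.1336 -0.6483]  nu=[1.5217, 1.7424]  x^+=[-5.6722, -6.4324]  P^+=[0.6049 0.0376; 0.0376 0.2725]

x_post = [-5.6722, -6.4324]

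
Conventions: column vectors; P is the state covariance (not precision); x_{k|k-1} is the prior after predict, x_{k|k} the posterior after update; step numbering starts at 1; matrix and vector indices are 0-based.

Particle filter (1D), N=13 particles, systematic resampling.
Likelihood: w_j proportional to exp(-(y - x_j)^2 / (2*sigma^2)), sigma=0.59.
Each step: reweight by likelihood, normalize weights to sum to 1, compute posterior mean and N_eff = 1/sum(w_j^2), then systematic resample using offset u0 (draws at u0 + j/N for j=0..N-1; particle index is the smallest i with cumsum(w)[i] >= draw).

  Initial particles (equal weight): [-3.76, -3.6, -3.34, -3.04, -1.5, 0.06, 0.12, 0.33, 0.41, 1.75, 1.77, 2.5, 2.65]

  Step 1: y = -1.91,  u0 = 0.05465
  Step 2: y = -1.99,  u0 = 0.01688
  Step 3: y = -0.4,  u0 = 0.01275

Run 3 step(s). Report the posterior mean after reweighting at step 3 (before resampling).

post_mean = -1.5000

step 1: w=[0.0071, 0.0161, 0.0515, 0.1551, 0.7628, 0.0037, 0.0026, 0.0007, 0.0004, 0.0000, 0.0000, 0.0000, 0.0000]  mean=-1.8713  Neff=1.6424  idx=[2, 3, 3, 4, 4, 4, 4, 4, 4, 4, 4, 4, 4]
step 2: w=[0.0096, 0.0271, 0.0271, 0.0936, 0.0936, 0.0936, 0.0936, 0.0936, 0.0936, 0.0936, 0.0936, 0.0936, 0.0936]  mean=-1.6013  Neff=11.2115  idx=[1, 3, 4, 4, 5, 6, 7, 8, 9, 9, 10, 11, 12]
step 3: w=[0.0000, 0.0833, 0.0833, 0.0833, 0.0833, 0.0833, 0.0833, 0.0833, 0.0833, 0.0833, 0.0833, 0.0833, 0.0833]  mean=-1.5000  Neff=12.0005  idx=[1, 2, 2, 3, 4, 5, 6, 7, 8, 9, 10, 11, 12]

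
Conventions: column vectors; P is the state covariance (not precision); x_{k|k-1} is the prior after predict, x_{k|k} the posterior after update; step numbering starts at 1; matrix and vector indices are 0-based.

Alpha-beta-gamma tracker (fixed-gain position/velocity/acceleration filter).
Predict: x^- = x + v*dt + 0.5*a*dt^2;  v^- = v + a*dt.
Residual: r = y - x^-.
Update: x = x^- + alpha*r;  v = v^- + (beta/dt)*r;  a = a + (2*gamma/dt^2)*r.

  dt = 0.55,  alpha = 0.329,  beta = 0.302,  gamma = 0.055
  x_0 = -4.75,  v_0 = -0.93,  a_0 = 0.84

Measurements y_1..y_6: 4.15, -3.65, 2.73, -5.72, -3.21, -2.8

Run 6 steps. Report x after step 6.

step 1: x_pred=-5.1345  r=9.2844  x^+=-2.0799  v^+=4.6300  a^+=4.2162
step 2: x_pred=1.1043  r=-4.7543  x^+=-0.4598  v^+=4.3383  a^+=2.4873
step 3: x_pred=2.3024  r=0.4276  x^+=2.4431  v^+=5.9411  a^+=2.6428
step 4: x_pred=6.1105  r=-11.8305  x^+=2.2182  v^+=0.8987  a^+=-1.6592
step 5: x_pred=2.4615  r=-5.6715  x^+=0.5956  v^+=-3.1281  a^+=-3.7216
step 6: x_pred=-1.6877  r=-1.1123  x^+=-2.0537  v^+=-5.7857  a^+=-4.1260

x_post = -2.0537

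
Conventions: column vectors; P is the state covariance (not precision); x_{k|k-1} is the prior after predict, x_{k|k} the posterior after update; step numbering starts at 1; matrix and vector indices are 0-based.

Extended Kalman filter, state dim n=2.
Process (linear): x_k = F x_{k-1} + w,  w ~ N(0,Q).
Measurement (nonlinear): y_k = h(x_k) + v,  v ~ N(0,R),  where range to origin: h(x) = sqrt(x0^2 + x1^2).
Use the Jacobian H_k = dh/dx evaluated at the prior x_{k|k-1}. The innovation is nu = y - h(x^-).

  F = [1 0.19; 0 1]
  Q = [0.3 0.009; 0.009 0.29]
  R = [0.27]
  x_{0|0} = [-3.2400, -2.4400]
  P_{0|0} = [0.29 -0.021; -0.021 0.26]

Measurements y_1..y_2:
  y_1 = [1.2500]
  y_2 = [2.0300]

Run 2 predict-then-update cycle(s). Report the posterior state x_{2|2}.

step 1: x^-=[-3.7036, -2.4400]  P^-=[0.5914 0.0374; 0.0374 0.5500]  H_jac=[-0.8351 -0.5502]  S=[0.8832]  K=[-0.5824; -0.3779]  nu=[-3.1851]  x^+=[-1.8484, -1.2362]  P^+=[0.2918 -0.1570; -0.1570 0.4238]
step 2: x^-=[-2.0833, -1.2362]  P^-=[0.5474 -0.0675; -0.0675 0.7138]  H_jac=[-0.8600 -0.5103]  S=[0.8015]  K=[-0.5444; -0.3821]  nu=[-0.3925]  x^+=[-1.8697, -1.0862]  P^+=[0.3099 -0.2342; -0.2342 0.5968]

x_post = [-1.8697, -1.0862]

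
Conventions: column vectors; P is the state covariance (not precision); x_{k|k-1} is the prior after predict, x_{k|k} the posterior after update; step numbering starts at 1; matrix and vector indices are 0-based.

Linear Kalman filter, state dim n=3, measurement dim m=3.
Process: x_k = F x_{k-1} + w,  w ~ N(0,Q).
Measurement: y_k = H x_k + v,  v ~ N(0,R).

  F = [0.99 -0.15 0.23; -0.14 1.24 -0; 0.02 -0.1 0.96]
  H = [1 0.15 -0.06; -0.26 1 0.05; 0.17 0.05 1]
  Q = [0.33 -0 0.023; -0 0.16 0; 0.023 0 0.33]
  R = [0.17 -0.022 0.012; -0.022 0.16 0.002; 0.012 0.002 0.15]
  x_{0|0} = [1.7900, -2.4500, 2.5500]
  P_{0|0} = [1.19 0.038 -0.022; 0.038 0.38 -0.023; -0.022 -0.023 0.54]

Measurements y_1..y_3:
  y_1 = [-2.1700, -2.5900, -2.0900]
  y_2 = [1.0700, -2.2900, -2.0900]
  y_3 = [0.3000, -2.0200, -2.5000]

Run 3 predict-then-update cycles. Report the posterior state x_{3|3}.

x_post = [0.3673, -2.1771, -2.2116]

step 1: x^-=[2.7261, -3.2886, 2.7288]  P^-=[1.5137 -0.1940 0.1504; -0.1940 0.7544 -0.0734; 0.1504 -0.0734 0.8354]  S=[1.6288 -0.4776 0.3483; -0.4776 1.1085 -0.1273; 0.3483 -0.1273 1.0715]  K=[0.8451 -0.1501 0.0790; 0.1955 0.8033 -0.0322; -0.1319 -0.0242 0.8401]  nu=[-4.2391, 1.2709, -5.1178]  x^+=[-1.4510, -2.9316, -1.0420]  P^+=[0.1483 -0.0037 -0.0033; -0.0037 0.1235 -0.0064; -0.0033 -0.0064 0.1253]
step 2: x^-=[-1.2364, -3.4321, -0.7362]  P^-=[0.4848 -0.0499 0.0537; -0.0499 0.3541 -0.0231; 0.0537 -0.0231 0.4479]  S=[0.6433 -0.1395 0.1162; -0.1395 0.5703 -0.0238; 0.1162 -0.0238 0.6279]  K=[0.6942 -0.1307 0.0794; 0.1591 0.6796 -0.0257; -0.1023 -0.0196 0.7442]  nu=[2.7771, 0.8574, -0.9720]  x^+=[0.5021, -2.3824, -1.7606]  P^+=[0.1224 -0.0042 -0.0006; -0.0042 0.1044 -0.0051; -0.0006 -0.0051 0.1107]
step 3: x^-=[0.4495, -3.0245, -1.4419]  P^-=[0.4595 -0.0430 0.0521; -0.0430 0.3243 -0.0194; 0.0521 -0.0194 0.4341]  S=[0.6196 -0.1310 0.1120; -0.1310 0.5355 -0.0197; 0.1120 -0.0197 0.6132]  K=[0.6847 -0.1281 0.0797; 0.1553 0.6618 -0.0242; -0.1000 -0.0183 0.7384]  nu=[0.2177, 1.1935, -0.9833]  x^+=[0.3673, -2.1771, -2.2116]  P^+=[0.1207 -0.0040 -0.0004; -0.0040 0.1016 -0.0049; -0.0004 -0.0049 0.1098]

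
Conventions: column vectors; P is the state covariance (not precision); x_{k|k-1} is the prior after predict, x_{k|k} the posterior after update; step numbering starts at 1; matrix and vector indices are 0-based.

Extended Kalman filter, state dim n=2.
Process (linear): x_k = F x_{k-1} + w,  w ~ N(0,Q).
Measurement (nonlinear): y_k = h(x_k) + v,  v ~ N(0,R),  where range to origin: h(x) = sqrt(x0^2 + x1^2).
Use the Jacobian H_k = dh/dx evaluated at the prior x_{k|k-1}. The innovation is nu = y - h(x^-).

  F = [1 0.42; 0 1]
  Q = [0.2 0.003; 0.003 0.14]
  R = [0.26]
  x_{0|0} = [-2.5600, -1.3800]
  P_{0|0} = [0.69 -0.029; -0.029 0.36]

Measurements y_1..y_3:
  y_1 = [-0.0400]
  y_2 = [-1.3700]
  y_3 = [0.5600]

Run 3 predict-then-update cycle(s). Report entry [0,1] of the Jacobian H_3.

step 1: x^-=[-3.1396, -1.3800]  P^-=[0.9291 0.1252; 0.1252 0.5000]  H_jac=[-0.9155 -0.4024]  S=[1.2119]  K=[-0.7434; -0.2606]  nu=[-3.4695]  x^+=[-0.5602, -0.4759]  P^+=[0.2593 -0.1096; -0.1096 0.4177]
step 2: x^-=[-0.7601, -0.4759]  P^-=[0.4409 0.0688; 0.0688 0.5577]  H_jac=[-0.8476 -0.5307]  S=[0.7958]  K=[-0.5156; -0.4452]  nu=[-2.2668]  x^+=[0.4086, 0.5334]  P^+=[0.2294 -0.1138; -0.1138 0.4000]
step 3: x^-=[0.6326, 0.5334]  P^-=[0.4044 0.0572; 0.0572 0.5400]  H_jac=[0.7645 0.6446]  S=[0.7770]  K=[0.4453; 0.5042]  nu=[-0.2675]  x^+=[0.5135, 0.3985]  P^+=[0.2503 -0.1173; -0.1173 0.3424]

H_jac[0,1] = 0.6446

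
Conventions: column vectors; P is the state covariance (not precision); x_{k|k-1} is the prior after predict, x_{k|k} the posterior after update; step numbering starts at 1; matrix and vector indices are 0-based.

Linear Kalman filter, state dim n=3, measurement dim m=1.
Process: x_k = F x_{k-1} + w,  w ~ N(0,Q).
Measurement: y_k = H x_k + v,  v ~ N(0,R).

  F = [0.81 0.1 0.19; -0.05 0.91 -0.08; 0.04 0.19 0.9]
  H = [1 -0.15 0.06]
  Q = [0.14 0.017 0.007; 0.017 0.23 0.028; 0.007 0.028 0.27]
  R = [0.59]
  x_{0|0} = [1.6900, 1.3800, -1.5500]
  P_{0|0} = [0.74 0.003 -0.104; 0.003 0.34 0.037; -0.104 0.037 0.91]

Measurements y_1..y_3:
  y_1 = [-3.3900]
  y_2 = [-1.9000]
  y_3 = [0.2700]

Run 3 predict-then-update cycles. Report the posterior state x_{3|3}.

x_post = [-0.4499, 1.6023, -0.4353]

step 1: x^-=[1.2124, 1.2953, -1.0652]  P^-=[0.6316 0.0202 0.1216; 0.0202 0.5127 0.0546; 0.1216 0.0546 1.0258]  S=[1.2444]  K=[0.5110; -0.0430; 0.1406]  nu=[-4.3442]  x^+=[-1.0075, 1.4820, -1.6759]  P^+=[0.3067 0.0475 0.0322; 0.0475 0.5104 0.0621; 0.0322 0.0621 1.0012]
step 2: x^-=[-0.9863, 1.5330, -1.2670]  P^-=[0.4024 0.0784 0.2369; 0.0784 0.6468 0.0932; 0.2369 0.0932 1.1242]  S=[1.0142]  K=[0.3992; -0.0128; 0.2863]  nu=[-0.6077]  x^+=[-1.2289, 1.5408, -1.4410]  P^+=[0.2408 0.0836 0.1210; 0.0836 0.6466 0.0969; 0.1210 0.0969 1.0410]
step 3: x^-=[-1.1151, 1.5789, -1.0533]  P^-=[0.3965 0.1185 0.3196; 0.1185 0.7520 0.1387; 0.3196 0.1387 1.1801]  S=[1.0080]  K=[0.3948; 0.0139; 0.3667]  nu=[1.6851]  x^+=[-0.4499, 1.6023, -0.4353]  P^+=[0.2394 0.1129 0.1737; 0.1129 0.7518 0.1336; 0.1737 0.1336 1.0446]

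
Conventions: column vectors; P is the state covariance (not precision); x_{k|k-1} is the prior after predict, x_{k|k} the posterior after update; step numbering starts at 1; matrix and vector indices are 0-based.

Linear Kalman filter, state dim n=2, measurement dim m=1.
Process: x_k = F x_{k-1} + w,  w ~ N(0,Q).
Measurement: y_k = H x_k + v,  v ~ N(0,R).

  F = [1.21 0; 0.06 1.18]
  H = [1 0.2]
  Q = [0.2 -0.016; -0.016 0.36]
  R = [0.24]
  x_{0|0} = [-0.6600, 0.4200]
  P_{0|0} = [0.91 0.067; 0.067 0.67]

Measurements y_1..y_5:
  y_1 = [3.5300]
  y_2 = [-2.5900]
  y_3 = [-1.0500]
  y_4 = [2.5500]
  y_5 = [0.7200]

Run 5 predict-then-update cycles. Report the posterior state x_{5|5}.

step 1: x^-=[-0.7986, 0.4560]  P^-=[1.5323 0.1457; 0.1457 1.3057]  S=[1.8828]  K=[0.8293; 0.2161]  nu=[4.2374]  x^+=[2.7155, 1.3717]  P^+=[0.2374 -0.1917; -0.1917 1.2178]
step 2: x^-=[3.2858, 1.7815]  P^-=[0.5475 -0.2725; -0.2725 2.0293]  S=[0.7597]  K=[0.6490; 0.1756]  nu=[-6.2321]  x^+=[-0.7587, 0.6872]  P^+=[0.2276 -0.3590; -0.3590 2.0059]
step 3: x^-=[-0.9180, 0.7654]  P^-=[0.5332 -0.5121; -0.5121 3.1030]  S=[0.6924]  K=[0.6221; 0.1567]  nu=[-0.2850]  x^+=[-1.0953, 0.7207]  P^+=[0.2652 -0.5796; -0.5796 3.0860]
step 4: x^-=[-1.3254, 0.7847]  P^-=[0.5883 -0.8243; -0.8243 4.5758]  S=[0.6816]  K=[0.6212; 0.1333]  nu=[3.7184]  x^+=[0.9846, 1.2804]  P^+=[0.3252 -0.8807; -0.8807 4.5637]
step 5: x^-=[1.1914, 1.5700]  P^-=[0.6762 -1.2499; -1.2499 6.5909]  S=[0.6799]  K=[0.6269; 0.1004]  nu=[-0.7854]  x^+=[0.6990, 1.4911]  P^+=[0.4090 -1.2927; -1.2927 6.5841]

x_post = [0.6990, 1.4911]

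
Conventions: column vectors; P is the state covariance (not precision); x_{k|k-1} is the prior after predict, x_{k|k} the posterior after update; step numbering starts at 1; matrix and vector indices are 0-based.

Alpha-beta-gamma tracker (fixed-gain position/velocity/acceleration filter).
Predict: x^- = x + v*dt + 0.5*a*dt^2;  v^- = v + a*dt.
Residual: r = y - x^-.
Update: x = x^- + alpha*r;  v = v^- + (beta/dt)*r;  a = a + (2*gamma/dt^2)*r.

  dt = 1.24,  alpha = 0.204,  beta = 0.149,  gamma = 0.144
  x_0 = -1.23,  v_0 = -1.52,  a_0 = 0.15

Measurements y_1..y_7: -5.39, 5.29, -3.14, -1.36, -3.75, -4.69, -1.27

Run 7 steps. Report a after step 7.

a_post = -4.1507

step 1: x_pred=-2.9995  r=-2.3905  x^+=-3.4871  v^+=-1.6212  a^+=-0.2978
step 2: x_pred=-5.7264  r=11.0164  x^+=-3.4791  v^+=-0.6667  a^+=1.7657
step 3: x_pred=-2.9483  r=-0.1917  x^+=-2.9874  v^+=1.4997  a^+=1.7298
step 4: x_pred=0.2020  r=-1.5620  x^+=-0.1166  v^+=3.4569  a^+=1.4372
step 5: x_pred=5.2748  r=-9.0248  x^+=3.4338  v^+=4.1546  a^+=-0.2532
step 6: x_pred=8.3908  r=-13.0808  x^+=5.7223  v^+=2.2688  a^+=-2.7033
step 7: x_pred=6.4574  r=-7.7274  x^+=4.8810  v^+=-2.0118  a^+=-4.1507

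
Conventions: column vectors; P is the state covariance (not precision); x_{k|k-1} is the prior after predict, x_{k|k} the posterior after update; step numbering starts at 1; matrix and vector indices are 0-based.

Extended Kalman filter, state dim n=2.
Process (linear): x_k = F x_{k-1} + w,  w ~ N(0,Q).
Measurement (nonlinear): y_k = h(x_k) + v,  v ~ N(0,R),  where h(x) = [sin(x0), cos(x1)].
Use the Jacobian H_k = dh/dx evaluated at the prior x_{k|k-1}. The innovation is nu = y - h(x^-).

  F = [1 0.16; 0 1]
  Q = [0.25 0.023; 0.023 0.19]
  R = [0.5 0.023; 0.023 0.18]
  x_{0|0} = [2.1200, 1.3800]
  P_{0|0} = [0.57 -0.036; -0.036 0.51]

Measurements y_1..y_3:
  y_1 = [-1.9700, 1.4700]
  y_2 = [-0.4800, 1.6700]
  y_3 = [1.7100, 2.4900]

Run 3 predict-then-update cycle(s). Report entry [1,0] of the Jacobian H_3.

H_jac[1,0] = 0.0000

step 1: x^-=[2.3408, 1.3800]  P^-=[0.8215 0.0686; 0.0686 0.7000]  H_jac=[-0.6961 0.0000; 0.0000 -0.9819]  S=[0.8981 0.0699; 0.0699 0.8548]  K=[-0.6347 -0.0269; 0.0095 -0.8048]  nu=[-2.6879, 1.2804]  x^+=[4.0123, 0.3242]  P^+=[0.4567 0.0198; 0.0198 0.1473]
step 2: x^-=[4.0642, 0.3242]  P^-=[0.7169 0.0664; 0.0664 0.3373]  H_jac=[-0.6038 0.0000; 0.0000 -0.3185]  S=[0.7613 0.0358; 0.0358 0.2142]  K=[-0.5683 -0.0038; -0.0293 -0.4967]  nu=[0.3172, 0.7221]  x^+=[3.8812, -0.0438]  P^+=[0.4708 0.0432; 0.0432 0.2828]
step 3: x^-=[3.8742, -0.0438]  P^-=[0.7419 0.1114; 0.1114 0.4728]  H_jac=[-0.7434 0.0000; 0.0000 0.0437]  S=[0.9100 0.0194; 0.0194 0.1809]  K=[-0.6080 0.0921; -0.0937 0.1243]  nu=[2.3788, 1.4910]  x^+=[2.5651, -0.0812]  P^+=[0.4061 0.0592; 0.0592 0.4625]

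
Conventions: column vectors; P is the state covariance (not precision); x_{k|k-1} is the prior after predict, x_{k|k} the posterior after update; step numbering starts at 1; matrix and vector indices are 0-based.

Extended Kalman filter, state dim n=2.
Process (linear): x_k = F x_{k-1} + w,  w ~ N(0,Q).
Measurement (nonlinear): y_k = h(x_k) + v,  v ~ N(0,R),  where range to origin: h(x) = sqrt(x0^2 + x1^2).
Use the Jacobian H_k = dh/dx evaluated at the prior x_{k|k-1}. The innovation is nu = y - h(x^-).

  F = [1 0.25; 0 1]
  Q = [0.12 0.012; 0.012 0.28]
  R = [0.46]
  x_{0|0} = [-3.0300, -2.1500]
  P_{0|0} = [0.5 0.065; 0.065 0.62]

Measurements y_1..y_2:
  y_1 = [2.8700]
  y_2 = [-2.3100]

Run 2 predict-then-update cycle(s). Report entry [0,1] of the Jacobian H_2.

H_jac[0,1] = -0.4232

step 1: x^-=[-3.5675, -2.1500]  P^-=[0.6913 0.2320; 0.2320 0.9000]  H_jac=[-0.8565 -0.5162]  S=[1.4120]  K=[-0.5041; -0.4697]  nu=[-1.2953]  x^+=[-2.9145, -1.5416]  P^+=[0.3324 -0.1024; -0.1024 0.5884]
step 2: x^-=[-3.2999, -1.5416]  P^-=[0.4380 0.0568; 0.0568 0.8684]  H_jac=[-0.9060 -0.4232]  S=[1.0187]  K=[-0.4132; -0.4113]  nu=[-5.9523]  x^+=[-0.8406, 0.9067]  P^+=[0.2641 -0.1164; -0.1164 0.6961]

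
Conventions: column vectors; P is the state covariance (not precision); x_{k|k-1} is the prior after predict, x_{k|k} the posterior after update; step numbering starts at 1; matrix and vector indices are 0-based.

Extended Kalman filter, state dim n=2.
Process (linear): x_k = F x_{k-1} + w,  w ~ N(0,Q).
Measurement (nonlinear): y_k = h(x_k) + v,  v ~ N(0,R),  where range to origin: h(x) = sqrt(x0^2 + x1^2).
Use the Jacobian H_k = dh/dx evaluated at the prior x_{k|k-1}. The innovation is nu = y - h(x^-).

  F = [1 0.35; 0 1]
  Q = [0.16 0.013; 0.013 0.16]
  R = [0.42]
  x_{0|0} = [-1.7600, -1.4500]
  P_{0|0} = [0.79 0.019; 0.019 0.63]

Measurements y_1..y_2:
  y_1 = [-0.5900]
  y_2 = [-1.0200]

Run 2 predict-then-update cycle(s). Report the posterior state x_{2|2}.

step 1: x^-=[-2.2675, -1.4500]  P^-=[1.0405 0.2525; 0.2525 0.7900]  H_jac=[-0.8425 -0.5387]  S=[1.6170]  K=[-0.6262; -0.3948]  nu=[-3.2815]  x^+=[-0.2125, -0.1546]  P^+=[0.4064 -0.1472; -0.1472 0.5380]
step 2: x^-=[-0.2666, -0.1546]  P^-=[0.5292 0.0541; 0.0541 0.6980]  H_jac=[-0.8651 -0.5016]  S=[1.0386]  K=[-0.4669; -0.3821]  nu=[-1.3282]  x^+=[0.3535, 0.3530]  P^+=[0.3028 -0.1312; -0.1312 0.5464]

x_post = [0.3535, 0.3530]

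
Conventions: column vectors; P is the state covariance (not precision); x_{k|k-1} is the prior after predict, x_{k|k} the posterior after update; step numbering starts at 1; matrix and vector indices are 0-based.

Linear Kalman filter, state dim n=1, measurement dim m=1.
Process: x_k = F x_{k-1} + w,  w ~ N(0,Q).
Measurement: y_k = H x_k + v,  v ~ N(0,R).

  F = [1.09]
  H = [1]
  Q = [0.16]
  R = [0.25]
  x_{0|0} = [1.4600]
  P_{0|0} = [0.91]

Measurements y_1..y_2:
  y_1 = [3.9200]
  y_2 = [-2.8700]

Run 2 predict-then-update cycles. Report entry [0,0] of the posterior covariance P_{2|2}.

step 1: x^-=[1.5914]  P^-=[1.2412]  S=[1.4912]  K=[0.8323]  nu=[2.3286]  x^+=[3.5296]  P^+=[0.2081]
step 2: x^-=[3.8473]  P^-=[0.4072]  S=[0.6572]  K=[0.6196]  nu=[-6.7173]  x^+=[-0.3148]  P^+=[0.1549]

P_post[0,0] = 0.1549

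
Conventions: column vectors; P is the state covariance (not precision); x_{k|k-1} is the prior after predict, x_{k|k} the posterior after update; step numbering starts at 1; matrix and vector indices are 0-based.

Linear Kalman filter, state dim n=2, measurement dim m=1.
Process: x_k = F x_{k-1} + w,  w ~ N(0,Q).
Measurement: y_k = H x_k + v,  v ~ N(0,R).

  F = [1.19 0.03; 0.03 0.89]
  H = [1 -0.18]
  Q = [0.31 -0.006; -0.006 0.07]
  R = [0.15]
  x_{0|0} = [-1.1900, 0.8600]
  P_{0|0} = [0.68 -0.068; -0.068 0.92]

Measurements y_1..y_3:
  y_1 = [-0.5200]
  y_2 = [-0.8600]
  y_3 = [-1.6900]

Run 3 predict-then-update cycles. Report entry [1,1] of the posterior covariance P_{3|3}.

P_post[1,1] = 0.6205

step 1: x^-=[-1.3903, 0.7297]  P^-=[1.2689 -0.0292; -0.0292 0.7957]  S=[1.4552]  K=[0.8756; -0.1185]  nu=[1.0016]  x^+=[-0.5133, 0.6110]  P^+=[0.1533 0.1218; 0.1218 0.7753]
step 2: x^-=[-0.5925, 0.5284]  P^-=[0.5364 0.1492; 0.1492 0.6907]  S=[0.6551]  K=[0.7779; 0.0380]  nu=[-0.1724]  x^+=[-0.7266, 0.5218]  P^+=[0.1401 0.1299; 0.1299 0.6898]
step 3: x^-=[-0.8490, 0.4426]  P^-=[0.5182 0.1551; 0.1551 0.6234]  S=[0.6326]  K=[0.7751; 0.0677]  nu=[-0.7613]  x^+=[-1.4391, 0.3910]  P^+=[0.1382 0.1219; 0.1219 0.6205]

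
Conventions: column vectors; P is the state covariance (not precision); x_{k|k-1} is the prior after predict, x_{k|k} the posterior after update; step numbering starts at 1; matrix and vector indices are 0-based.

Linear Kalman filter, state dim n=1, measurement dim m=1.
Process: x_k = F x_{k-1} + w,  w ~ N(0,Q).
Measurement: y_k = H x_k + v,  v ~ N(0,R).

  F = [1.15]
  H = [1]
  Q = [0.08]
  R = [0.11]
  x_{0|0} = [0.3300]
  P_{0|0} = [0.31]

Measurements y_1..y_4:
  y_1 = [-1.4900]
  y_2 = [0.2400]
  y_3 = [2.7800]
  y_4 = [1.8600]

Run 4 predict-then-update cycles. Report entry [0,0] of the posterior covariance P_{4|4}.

step 1: x^-=[0.3795]  P^-=[0.4900]  S=[0.6000]  K=[0.8167]  nu=[-1.8695]  x^+=[-1.1472]  P^+=[0.0898]
step 2: x^-=[-1.3193]  P^-=[0.1988]  S=[0.3088]  K=[0.6438]  nu=[1.5593]  x^+=[-0.3155]  P^+=[0.0708]
step 3: x^-=[-0.3628]  P^-=[0.1737]  S=[0.2837]  K=[0.6122]  nu=[3.1428]  x^+=[1.5612]  P^+=[0.0673]
step 4: x^-=[1.7954]  P^-=[0.1691]  S=[0.2791]  K=[0.6058]  nu=[0.0646]  x^+=[1.8345]  P^+=[0.0666]

P_post[0,0] = 0.0666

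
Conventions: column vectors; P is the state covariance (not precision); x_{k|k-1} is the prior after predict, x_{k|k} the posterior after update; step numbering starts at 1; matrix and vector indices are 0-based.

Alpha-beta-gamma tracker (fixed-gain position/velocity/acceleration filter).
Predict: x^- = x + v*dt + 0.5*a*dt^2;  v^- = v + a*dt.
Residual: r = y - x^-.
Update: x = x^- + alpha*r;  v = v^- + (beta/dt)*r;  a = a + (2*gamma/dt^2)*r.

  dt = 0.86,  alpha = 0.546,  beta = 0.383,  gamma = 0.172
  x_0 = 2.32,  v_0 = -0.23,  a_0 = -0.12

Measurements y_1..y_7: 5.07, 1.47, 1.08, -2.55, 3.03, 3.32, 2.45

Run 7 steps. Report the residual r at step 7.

resid = -0.1756

step 1: x_pred=2.0778  r=2.9922  x^+=3.7116  v^+=0.9994  a^+=1.2717
step 2: x_pred=5.0413  r=-3.5713  x^+=3.0914  v^+=0.5026  a^+=-0.3894
step 3: x_pred=3.3796  r=-2.2996  x^+=2.1240  v^+=-0.8564  a^+=-1.4589
step 4: x_pred=0.8480  r=-3.3980  x^+=-1.0073  v^+=-3.6244  a^+=-3.0394
step 5: x_pred=-5.2482  r=8.2782  x^+=-0.7283  v^+=-2.5515  a^+=0.8109
step 6: x_pred=-2.6228  r=5.9428  x^+=0.6220  v^+=0.7925  a^+=3.5750
step 7: x_pred=2.6256  r=-0.1756  x^+=2.5297  v^+=3.7888  a^+=3.4934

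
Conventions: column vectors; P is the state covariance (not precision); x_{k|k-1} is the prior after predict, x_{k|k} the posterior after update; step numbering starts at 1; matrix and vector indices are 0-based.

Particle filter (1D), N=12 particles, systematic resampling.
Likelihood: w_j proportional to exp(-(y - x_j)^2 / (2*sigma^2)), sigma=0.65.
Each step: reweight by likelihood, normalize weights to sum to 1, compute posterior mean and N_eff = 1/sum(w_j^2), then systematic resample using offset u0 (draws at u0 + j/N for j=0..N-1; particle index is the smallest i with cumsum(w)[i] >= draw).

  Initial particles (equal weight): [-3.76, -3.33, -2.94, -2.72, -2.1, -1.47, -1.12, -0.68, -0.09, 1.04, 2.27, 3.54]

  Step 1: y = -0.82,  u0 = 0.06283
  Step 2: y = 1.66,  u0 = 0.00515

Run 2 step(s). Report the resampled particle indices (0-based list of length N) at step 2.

step 1: w=[0.0000, 0.0002, 0.0015, 0.0044, 0.0450, 0.1898, 0.2814, 0.3058, 0.1666, 0.0052, 0.0000, 0.0000]  mean=-0.9233  Neff=4.1914  idx=[5, 5, 5, 6, 6, 6, 7, 7, 7, 7, 8, 8]
step 2: w=[0.0002, 0.0002, 0.0002, 0.0018, 0.0018, 0.0018, 0.0256, 0.0256, 0.0256, 0.0256, 0.4458, 0.4458]  mean=-0.1567  Neff=2.4991  idx=[5, 9, 10, 10, 10, 10, 10, 11, 11, 11, 11, 11]

resampled_idx = [5, 9, 10, 10, 10, 10, 10, 11, 11, 11, 11, 11]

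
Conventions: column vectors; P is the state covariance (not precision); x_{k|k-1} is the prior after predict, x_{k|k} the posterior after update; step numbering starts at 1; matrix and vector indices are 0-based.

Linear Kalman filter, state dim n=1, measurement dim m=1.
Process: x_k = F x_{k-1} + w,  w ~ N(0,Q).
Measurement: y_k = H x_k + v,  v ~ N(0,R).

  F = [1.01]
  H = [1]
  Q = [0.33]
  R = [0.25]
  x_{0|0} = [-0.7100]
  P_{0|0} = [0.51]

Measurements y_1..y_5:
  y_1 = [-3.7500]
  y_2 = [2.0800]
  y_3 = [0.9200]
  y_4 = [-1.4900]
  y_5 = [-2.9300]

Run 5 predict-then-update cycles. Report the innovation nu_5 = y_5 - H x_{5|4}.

step 1: x^-=[-0.7171]  P^-=[0.8503]  S=[1.1003]  K=[0.7728]  nu=[-3.0329]  x^+=[-3.0609]  P^+=[0.1932]
step 2: x^-=[-3.0915]  P^-=[0.5271]  S=[0.7771]  K=[0.6783]  nu=[5.1715]  x^+=[0.4162]  P^+=[0.1696]
step 3: x^-=[0.4204]  P^-=[0.5030]  S=[0.7530]  K=[0.6680]  nu=[0.4996]  x^+=[0.7541]  P^+=[0.1670]
step 4: x^-=[0.7617]  P^-=[0.5004]  S=[0.7504]  K=[0.6668]  nu=[-2.2517]  x^+=[-0.7398]  P^+=[0.1667]
step 5: x^-=[-0.7472]  P^-=[0.5001]  S=[0.7501]  K=[0.6667]  nu=[-2.1828]  x^+=[-2.2025]  P^+=[0.1667]

innov = [-2.1828]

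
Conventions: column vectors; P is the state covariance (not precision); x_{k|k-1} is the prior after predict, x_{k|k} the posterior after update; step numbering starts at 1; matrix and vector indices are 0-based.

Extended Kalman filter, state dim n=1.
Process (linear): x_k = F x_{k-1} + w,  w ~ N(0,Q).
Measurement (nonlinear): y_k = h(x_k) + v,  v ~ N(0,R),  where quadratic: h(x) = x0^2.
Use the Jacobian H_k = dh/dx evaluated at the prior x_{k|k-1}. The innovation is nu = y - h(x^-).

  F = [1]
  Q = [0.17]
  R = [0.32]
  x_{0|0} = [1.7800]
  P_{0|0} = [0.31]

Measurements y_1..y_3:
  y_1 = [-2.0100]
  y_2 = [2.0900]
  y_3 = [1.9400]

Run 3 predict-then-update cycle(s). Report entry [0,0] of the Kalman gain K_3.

K[0,0] = 0.3810

step 1: x^-=[1.7800]  P^-=[0.4800]  H_jac=[3.5600]  S=[6.4033]  K=[0.2669]  nu=[-5.1784]  x^+=[0.3981]  P^+=[0.0240]
step 2: x^-=[0.3981]  P^-=[0.1940]  H_jac=[0.7962]  S=[0.4430]  K=[0.3487]  nu=[1.9315]  x^+=[1.0715]  P^+=[0.1401]
step 3: x^-=[1.0715]  P^-=[0.3101]  H_jac=[2.1431]  S=[1.7444]  K=[0.3810]  nu=[0.7918]  x^+=[1.3732]  P^+=[0.0569]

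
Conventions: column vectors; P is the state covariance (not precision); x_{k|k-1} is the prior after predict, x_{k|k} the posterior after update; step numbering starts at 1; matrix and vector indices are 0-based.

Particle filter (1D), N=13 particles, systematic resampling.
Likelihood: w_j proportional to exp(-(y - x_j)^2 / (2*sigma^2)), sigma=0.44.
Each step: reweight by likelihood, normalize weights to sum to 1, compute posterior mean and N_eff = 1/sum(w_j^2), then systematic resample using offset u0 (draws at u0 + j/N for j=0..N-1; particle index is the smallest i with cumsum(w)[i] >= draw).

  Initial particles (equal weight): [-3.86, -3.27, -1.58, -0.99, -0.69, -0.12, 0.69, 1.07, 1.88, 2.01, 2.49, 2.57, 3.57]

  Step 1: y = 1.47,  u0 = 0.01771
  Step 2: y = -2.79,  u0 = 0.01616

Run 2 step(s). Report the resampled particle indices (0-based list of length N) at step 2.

step 1: w=[0.0000, 0.0000, 0.0000, 0.0000, 0.0000, 0.0007, 0.0989, 0.3148, 0.3083, 0.2241, 0.0324, 0.0209, 0.0000]  mean=1.5693  Neff=3.9126  idx=[6, 6, 7, 7, 7, 7, 8, 8, 8, 8, 9, 9, 9]
step 2: w=[0.4993, 0.4993, 0.0004, 0.0004, 0.0004, 0.0004, 0.0000, 0.0000, 0.0000, 0.0000, 0.0000, 0.0000, 0.0000]  mean=0.6906  Neff=2.0060  idx=[0, 0, 0, 0, 0, 0, 0, 1, 1, 1, 1, 1, 1]

resampled_idx = [0, 0, 0, 0, 0, 0, 0, 1, 1, 1, 1, 1, 1]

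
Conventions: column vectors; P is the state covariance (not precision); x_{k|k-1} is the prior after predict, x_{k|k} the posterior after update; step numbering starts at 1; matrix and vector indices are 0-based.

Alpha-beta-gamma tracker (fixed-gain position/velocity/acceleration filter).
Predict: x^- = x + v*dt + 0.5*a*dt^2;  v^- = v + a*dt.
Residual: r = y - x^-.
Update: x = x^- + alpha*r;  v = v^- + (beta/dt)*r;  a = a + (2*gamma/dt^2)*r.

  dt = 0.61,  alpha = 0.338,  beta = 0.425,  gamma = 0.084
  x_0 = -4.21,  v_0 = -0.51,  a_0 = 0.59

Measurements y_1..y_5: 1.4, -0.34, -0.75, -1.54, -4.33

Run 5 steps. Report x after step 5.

x_post = -0.1000

step 1: x_pred=-4.4113  r=5.8113  x^+=-2.4471  v^+=3.8988  a^+=3.2138
step 2: x_pred=0.5291  r=-0.8691  x^+=0.2353  v^+=5.2537  a^+=2.8214
step 3: x_pred=3.9650  r=-4.7150  x^+=2.3713  v^+=3.6897  a^+=0.6926
step 4: x_pred=4.7509  r=-6.2909  x^+=2.6246  v^+=-0.2708  a^+=-2.1477
step 5: x_pred=2.0598  r=-6.3898  x^+=-0.1000  v^+=-6.0328  a^+=-5.0326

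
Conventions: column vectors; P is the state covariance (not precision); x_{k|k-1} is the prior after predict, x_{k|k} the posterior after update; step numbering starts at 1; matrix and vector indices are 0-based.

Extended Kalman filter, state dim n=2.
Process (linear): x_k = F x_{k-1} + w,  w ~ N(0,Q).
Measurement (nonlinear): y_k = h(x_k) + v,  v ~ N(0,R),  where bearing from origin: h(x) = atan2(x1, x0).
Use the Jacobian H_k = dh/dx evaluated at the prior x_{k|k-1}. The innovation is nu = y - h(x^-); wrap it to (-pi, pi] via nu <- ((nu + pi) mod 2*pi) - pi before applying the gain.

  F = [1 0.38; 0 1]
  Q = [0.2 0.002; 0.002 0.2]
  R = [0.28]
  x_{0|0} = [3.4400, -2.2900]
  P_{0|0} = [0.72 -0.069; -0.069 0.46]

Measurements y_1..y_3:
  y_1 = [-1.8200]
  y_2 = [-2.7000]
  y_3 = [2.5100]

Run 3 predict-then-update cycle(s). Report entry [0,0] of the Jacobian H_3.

step 1: x^-=[2.5698, -2.2900]  P^-=[0.9340 0.1078; 0.1078 0.6600]  H_jac=[0.1933 0.2169]  S=[0.3550]  K=[0.5744; 0.4620]  nu=[-1.0921]  x^+=[1.9425, -2.7945]  P^+=[0.8169 0.0136; 0.0136 0.5842]
step 2: x^-=[0.8806, -2.7945]  P^-=[1.1116 0.2376; 0.2376 0.7842]  H_jac=[0.3255 0.1026]  S=[0.4219]  K=[0.9154; 0.3740]  nu=[-1.4345]  x^+=[-0.4325, -3.3310]  P^+=[0.7580 0.0932; 0.0932 0.7252]
step 3: x^-=[-1.6983, -3.3310]  P^-=[1.1336 0.3708; 0.3708 0.9252]  H_jac=[0.2383 -0.1215]  S=[0.3365]  K=[0.6687; -0.0715]  nu=[-1.7309]  x^+=[-2.8558, -3.2073]  P^+=[0.9831 0.3868; 0.3868 0.9235]

H_jac[0,0] = 0.2383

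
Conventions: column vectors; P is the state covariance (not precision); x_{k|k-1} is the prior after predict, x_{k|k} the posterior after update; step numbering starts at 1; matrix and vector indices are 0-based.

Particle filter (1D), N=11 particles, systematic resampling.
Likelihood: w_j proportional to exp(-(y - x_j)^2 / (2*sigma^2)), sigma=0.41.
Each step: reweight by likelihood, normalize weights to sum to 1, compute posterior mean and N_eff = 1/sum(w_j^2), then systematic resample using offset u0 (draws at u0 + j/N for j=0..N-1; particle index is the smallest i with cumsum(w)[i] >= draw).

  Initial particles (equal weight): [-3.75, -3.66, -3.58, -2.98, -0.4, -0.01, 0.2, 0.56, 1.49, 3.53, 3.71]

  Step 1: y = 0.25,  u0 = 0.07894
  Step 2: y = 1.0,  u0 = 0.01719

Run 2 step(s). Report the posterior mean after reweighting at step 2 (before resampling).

post_mean = 0.4367

step 1: w=[0.0000, 0.0000, 0.0000, 0.0000, 0.0996, 0.2863, 0.3475, 0.2630, 0.0036, 0.0000, 0.0000]  mean=0.1795  Neff=3.5486  idx=[4, 5, 5, 5, 6, 6, 6, 6, 7, 7, 7]
step 2: w=[0.0012, 0.0198, 0.0198, 0.0198, 0.0613, 0.0613, 0.0613, 0.0613, 0.2314, 0.2314, 0.2314]  mean=0.4367  Neff=5.6559  idx=[1, 4, 6, 7, 8, 8, 9, 9, 9, 10, 10]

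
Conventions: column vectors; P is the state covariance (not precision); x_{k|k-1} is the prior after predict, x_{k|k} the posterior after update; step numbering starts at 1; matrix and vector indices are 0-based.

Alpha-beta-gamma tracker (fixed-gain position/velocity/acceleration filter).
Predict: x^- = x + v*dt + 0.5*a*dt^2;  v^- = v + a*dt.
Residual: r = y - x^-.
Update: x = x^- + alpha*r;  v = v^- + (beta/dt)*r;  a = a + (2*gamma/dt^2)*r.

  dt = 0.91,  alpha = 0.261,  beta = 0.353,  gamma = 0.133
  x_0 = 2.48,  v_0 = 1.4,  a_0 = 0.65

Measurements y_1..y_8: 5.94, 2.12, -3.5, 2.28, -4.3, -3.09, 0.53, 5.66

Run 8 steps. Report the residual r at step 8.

step 1: x_pred=4.0231  r=1.9169  x^+=4.5234  v^+=2.7351  a^+=1.2657
step 2: x_pred=7.5364  r=-5.4164  x^+=6.1227  v^+=1.7858  a^+=-0.4741
step 3: x_pred=7.5515  r=-11.0515  x^+=4.6671  v^+=-2.9327  a^+=-4.0241
step 4: x_pred=0.3322  r=1.9478  x^+=0.8406  v^+=-5.8390  a^+=-3.3984
step 5: x_pred=-5.8800  r=1.5800  x^+=-5.4676  v^+=-8.3186  a^+=-2.8909
step 6: x_pred=-14.2345  r=11.1445  x^+=-11.3258  v^+=-6.6262  a^+=0.6890
step 7: x_pred=-17.0704  r=17.6004  x^+=-12.4767  v^+=0.8282  a^+=6.3425
step 8: x_pred=-9.0969  r=14.7569  x^+=-5.2454  v^+=12.3242  a^+=11.0827

resid = 14.7569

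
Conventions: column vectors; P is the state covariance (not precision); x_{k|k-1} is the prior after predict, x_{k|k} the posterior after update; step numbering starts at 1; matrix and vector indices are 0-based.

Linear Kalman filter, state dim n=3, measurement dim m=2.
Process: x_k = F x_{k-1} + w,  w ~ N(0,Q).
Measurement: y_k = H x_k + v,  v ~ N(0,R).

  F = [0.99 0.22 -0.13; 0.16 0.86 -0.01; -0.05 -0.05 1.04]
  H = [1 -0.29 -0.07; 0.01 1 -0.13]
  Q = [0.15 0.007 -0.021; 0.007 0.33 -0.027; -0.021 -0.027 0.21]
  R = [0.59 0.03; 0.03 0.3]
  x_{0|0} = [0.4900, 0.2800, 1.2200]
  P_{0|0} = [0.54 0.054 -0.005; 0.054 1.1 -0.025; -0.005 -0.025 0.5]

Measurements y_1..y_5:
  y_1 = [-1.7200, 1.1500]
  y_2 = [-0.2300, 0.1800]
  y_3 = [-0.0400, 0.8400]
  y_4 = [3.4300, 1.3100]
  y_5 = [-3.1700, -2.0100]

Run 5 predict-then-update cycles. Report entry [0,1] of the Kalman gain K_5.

step 1: x^-=[0.3881, 0.3070, 1.2303]  P^-=[0.7672 0.3522 -0.1418; 0.3522 1.1727 -0.1098; -0.1418 -0.1098 0.7583]  S=[1.2706 0.0777; 0.0777 1.5216]  K=[0.5176 0.2222; -0.0324 0.7841; -0.1202 -0.1317]  nu=[-1.9329, 0.9991]  x^+=[-0.3905, 1.1530, 1.3311]  P^+=[0.3338 0.0774 -0.0108; 0.0774 0.2399 0.0494; -0.0108 0.0494 0.7111]
step 2: x^-=[-0.3059, 0.9158, 1.3462]  P^-=[0.5344 0.1695 -0.1405; 0.1695 0.5365 -0.0089; -0.1405 -0.0089 0.9769]  S=[1.0953 0.0763; 0.0763 0.8592]  K=[0.4391 0.1858; -0.0306 0.6305; -0.1783 -0.1440]  nu=[0.4357, -0.5577]  x^+=[-0.2182, 0.5508, 1.3488]  P^+=[0.2812 0.0629 -0.0244; 0.0629 0.1969 0.0713; -0.0244 0.0713 0.9203]
step 3: x^-=[-0.2702, 0.4253, 1.3861]  P^-=[0.4803 0.1384 -0.1738; 0.1384 0.4991 0.0093; -0.1738 0.0093 1.2021]  S=[1.0626 0.0614; 0.0614 0.8202]  K=[0.4158 0.1710; -0.0419 0.6118; -0.2359 -0.1637]  nu=[0.4506, 0.5976]  x^+=[0.0193, 0.7720, 1.1820]  P^+=[0.2639 0.0559 -0.0400; 0.0559 0.1933 0.0893; -0.0400 0.0893 1.1162]
step 4: x^-=[0.0353, 0.6552, 1.1897]  P^-=[0.4664 0.1275 -0.2109; 0.1275 0.4938 0.0214; -0.2109 0.0214 1.4136]  S=[1.0613 0.0583; 0.0583 0.8153]  K=[0.4094 0.1664; -0.0496 0.6074; -0.2879 -0.1812]  nu=[3.6680, 0.8091]  x^+=[1.6716, 0.9647, -0.0128]  P^+=[0.2580 0.0526 -0.0542; 0.0526 0.1939 0.1056; -0.0542 0.1056 1.2928]
step 5: x^-=[1.8687, 1.0972, -0.1451]  P^-=[0.4649 0.1225 -0.2451; 0.1225 0.4930 0.0319; -0.2451 0.0319 1.6043]  S=[1.0688 0.0594; 0.0594 0.8149]  K=[0.4086 0.1653; -0.0549 0.6054; -0.3322 -0.1955]  nu=[-4.7307, -3.1448]  x^+=[-0.5841, -0.5467, 2.0414]  P^+=[0.2562 0.0508 -0.0657; 0.0508 0.1951 0.1202; -0.0657 0.1202 1.4475]

K[0,1] = 0.1653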